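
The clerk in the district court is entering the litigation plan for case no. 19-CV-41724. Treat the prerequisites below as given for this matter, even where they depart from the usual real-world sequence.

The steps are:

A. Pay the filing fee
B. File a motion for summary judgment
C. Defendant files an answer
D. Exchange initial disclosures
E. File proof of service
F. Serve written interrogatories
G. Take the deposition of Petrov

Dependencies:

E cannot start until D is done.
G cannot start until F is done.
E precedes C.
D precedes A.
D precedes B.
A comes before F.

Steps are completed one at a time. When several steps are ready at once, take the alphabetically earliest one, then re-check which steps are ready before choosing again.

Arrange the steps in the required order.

D, A, B, E, C, F, G

D has no prerequisites → D first.
Ready: A, B and E. A has the earlier label → A.
F now also ready, so the ready set is {B, E, F}; B has the earlier label → B.
E and F are both available; E has the earlier label → E.
C and F are both available; C has the earlier label → C.
F needed A, now all done → F.
Next only G has its prerequisites met → G.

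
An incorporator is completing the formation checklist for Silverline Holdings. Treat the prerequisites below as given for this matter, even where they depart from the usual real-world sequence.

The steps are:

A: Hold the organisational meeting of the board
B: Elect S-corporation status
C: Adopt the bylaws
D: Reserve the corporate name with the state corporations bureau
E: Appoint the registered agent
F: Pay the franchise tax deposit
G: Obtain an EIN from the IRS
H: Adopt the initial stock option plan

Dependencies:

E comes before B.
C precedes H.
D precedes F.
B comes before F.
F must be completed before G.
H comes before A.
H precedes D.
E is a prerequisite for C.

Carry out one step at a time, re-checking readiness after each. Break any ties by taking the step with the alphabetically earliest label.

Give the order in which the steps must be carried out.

E B C H A D F G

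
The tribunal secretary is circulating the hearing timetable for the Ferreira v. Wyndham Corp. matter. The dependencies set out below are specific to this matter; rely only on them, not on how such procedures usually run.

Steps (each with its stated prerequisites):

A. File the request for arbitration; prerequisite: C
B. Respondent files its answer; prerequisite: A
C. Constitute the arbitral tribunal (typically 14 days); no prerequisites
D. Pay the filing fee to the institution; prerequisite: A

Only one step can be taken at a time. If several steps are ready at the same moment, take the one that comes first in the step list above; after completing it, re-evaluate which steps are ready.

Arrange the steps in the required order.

C → A → B → D

Only C has no prerequisites, so it is first.
Next only A has its prerequisites met → A.
B and D are both available; B is listed earlier → B.
That leaves D as the only ready step → D.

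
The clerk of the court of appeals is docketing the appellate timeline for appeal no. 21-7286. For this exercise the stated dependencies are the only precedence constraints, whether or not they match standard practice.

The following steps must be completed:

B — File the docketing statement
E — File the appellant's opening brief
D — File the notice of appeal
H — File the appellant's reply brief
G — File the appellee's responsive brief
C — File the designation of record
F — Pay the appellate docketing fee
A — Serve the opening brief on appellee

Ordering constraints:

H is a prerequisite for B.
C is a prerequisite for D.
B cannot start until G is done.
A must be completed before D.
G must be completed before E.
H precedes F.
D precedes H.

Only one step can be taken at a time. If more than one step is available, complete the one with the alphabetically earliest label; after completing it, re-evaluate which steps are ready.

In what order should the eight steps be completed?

A, C, D, G, E, H, B, F

Nothing is required for A, C and G. A has the earlier label → A first.
C and G are both available; C has the earlier label → C.
Now D and G have their prerequisites met. D has the earlier label, so D next.
H now also ready, so the ready set is {G, H}; G has the earlier label → G.
Ready: E and H. E has the earlier label → E.
H needed D, now all done → H.
Ready: B and F. B has the earlier label → B.
Next only F has its prerequisites met → F.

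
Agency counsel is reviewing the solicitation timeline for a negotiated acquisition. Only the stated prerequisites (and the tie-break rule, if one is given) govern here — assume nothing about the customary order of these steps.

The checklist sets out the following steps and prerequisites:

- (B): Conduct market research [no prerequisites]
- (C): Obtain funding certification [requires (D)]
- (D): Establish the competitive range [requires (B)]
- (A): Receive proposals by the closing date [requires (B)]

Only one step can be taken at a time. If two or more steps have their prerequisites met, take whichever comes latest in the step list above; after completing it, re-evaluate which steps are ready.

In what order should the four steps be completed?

Only (B) has no prerequisites, so it is first.
Now (A) and (D) have their prerequisites met. (A) is listed later, so (A) next.
(D) is the only step now ready → (D).
(C) is the only step now ready → (C).

(B), (A), (D), (C)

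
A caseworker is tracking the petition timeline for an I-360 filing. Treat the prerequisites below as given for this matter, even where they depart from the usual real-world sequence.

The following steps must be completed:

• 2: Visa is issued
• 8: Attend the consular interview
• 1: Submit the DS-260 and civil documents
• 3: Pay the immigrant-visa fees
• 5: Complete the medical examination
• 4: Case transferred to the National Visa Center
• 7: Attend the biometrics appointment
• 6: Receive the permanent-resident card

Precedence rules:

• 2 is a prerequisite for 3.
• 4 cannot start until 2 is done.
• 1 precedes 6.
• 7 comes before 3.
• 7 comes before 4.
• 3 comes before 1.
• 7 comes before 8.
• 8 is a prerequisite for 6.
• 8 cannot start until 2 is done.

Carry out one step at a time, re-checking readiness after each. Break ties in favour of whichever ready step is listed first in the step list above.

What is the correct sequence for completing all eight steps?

2 → 5 → 7 → 8 → 3 → 1 → 4 → 6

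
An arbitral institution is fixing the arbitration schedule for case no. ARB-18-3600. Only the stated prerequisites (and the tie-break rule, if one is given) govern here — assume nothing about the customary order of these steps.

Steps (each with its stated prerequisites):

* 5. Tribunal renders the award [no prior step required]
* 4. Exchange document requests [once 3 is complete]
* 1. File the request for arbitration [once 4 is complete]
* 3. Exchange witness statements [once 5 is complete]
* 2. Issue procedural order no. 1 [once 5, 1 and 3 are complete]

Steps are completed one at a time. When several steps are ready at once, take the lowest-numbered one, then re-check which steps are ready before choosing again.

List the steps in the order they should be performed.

5 is the only step with nothing outstanding, so it goes first.
3 needed 5, now all done → 3.
4 is the only step now ready → 4.
That leaves 1 as the only ready step → 1.
2 is the only step now ready → 2.

5, 3, 4, 1, 2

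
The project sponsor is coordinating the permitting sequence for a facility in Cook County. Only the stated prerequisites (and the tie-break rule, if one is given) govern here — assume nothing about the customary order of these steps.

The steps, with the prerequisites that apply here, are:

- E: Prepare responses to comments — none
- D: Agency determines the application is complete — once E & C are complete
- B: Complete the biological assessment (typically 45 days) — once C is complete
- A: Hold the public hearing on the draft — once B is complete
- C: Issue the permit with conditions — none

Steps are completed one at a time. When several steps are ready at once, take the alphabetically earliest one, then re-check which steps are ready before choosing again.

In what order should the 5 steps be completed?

C and E have no prerequisites; C has the earlier label, so C is first.
B and E are both available; B has the earlier label → B.
A and E are both available; A has the earlier label → A.
E is the only step now ready → E.
That leaves D as the only ready step → D.

C, B, A, E, D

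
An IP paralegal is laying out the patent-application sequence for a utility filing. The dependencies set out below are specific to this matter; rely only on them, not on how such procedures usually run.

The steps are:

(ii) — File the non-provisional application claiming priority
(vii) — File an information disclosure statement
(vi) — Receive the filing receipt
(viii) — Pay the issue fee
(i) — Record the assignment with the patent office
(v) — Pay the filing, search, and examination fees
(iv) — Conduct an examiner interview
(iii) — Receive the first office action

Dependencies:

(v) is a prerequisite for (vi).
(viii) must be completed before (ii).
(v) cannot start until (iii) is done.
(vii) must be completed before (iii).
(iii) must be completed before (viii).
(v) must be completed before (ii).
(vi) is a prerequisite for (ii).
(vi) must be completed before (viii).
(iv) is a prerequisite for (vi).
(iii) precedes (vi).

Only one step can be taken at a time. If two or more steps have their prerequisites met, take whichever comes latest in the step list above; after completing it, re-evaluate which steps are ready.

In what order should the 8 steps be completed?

(iv), (i), (vii), (iii), (v), (vi), (viii), (ii)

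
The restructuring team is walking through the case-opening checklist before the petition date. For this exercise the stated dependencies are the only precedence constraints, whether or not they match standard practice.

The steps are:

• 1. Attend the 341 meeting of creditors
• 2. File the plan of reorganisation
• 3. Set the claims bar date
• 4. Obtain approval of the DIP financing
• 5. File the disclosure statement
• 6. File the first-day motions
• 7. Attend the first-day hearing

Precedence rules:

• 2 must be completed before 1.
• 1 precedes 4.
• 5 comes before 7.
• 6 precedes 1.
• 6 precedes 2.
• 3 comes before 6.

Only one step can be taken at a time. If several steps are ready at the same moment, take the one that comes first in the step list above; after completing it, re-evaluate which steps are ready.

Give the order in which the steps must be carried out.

3 → 5 → 6 → 2 → 1 → 4 → 7

3 and 5 have no prerequisites; 3 is listed earlier, so 3 is first.
5 and 6 are both available; 5 is listed earlier → 5.
Ready: 6 and 7. 6 is listed earlier → 6.
Ready: 2 and 7. 2 is listed earlier → 2.
1 now also ready, so the ready set is {1, 7}; 1 is listed earlier → 1.
4 now also ready, so the ready set is {4, 7}; 4 is listed earlier → 4.
Next only 7 has its prerequisites met → 7.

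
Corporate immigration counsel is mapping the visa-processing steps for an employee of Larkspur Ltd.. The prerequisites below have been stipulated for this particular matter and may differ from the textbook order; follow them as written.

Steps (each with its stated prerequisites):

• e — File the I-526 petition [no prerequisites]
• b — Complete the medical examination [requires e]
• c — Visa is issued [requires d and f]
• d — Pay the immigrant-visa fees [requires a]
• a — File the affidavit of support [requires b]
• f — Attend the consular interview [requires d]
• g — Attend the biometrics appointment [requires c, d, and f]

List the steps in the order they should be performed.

e b a d f c g

Only e has no prerequisites, so it is first.
Next only b has its prerequisites met → b.
a needed b, now all done → a.
d needed a, now all done → d.
That leaves f as the only ready step → f.
Next only c has its prerequisites met → c.
That leaves g as the only ready step → g.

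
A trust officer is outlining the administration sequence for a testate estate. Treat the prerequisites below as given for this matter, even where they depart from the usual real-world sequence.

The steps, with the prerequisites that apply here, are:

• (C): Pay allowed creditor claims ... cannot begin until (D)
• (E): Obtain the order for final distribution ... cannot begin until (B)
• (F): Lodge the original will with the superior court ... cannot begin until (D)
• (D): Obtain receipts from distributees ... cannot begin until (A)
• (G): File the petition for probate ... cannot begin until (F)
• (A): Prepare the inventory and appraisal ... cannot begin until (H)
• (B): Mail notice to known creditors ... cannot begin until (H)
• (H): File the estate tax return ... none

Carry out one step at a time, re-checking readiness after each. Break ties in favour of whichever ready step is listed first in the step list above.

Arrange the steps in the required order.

(H), (A), (D), (C), (F), (G), (B), (E)

(H) has no prerequisites → (H) first.
Now (A) and (B) have their prerequisites met. (A) is listed earlier, so (A) next.
(D) now also ready, so the ready set is {(D), (B)}; (D) is listed earlier → (D).
(C) and (F) now also ready, so the ready set is {(C), (F), (B)}; (C) is listed earlier → (C).
(F) and (B) are both available; (F) is listed earlier → (F).
Ready: (G) and (B). (G) is listed earlier → (G).
(B) needed (H), now all done → (B).
(E) needed (B), now all done → (E).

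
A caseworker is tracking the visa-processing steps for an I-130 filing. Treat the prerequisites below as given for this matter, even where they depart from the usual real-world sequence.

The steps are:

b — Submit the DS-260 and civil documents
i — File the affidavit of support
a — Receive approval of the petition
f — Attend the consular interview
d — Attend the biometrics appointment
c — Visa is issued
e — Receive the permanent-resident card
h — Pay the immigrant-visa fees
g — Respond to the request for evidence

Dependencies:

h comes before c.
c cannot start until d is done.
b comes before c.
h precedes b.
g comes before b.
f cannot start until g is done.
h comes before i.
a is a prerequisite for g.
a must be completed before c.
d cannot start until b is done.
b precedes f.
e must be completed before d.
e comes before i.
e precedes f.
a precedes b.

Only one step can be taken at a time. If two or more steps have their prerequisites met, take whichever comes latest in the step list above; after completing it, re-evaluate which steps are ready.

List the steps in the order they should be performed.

h, e, a, g, i, b, d, c, f

h, e and a have no prerequisites; h is listed later, so h is first.
Ready: e and a. e is listed later → e.
a and i are both available; a is listed later → a.
Now g and i have their prerequisites met. g is listed later, so g next.
b now also ready, so the ready set is {i, b}; i is listed later → i.
Next only b has its prerequisites met → b.
Ready: d and f. d is listed later → d.
c now also ready, so the ready set is {c, f}; c is listed later → c.
Next only f has its prerequisites met → f.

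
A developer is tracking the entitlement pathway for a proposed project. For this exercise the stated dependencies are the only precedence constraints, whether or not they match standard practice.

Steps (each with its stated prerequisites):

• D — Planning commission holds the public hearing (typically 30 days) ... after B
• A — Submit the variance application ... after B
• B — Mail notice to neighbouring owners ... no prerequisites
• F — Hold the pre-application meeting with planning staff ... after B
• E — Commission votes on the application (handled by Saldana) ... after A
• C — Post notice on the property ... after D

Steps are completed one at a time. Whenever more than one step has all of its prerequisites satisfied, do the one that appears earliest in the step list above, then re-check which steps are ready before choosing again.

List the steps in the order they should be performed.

Only B has no prerequisites, so it is first.
D, A and F are all available; D is listed earlier → D.
C now also ready, so the ready set is {A, F, C}; A is listed earlier → A.
E now also ready, so the ready set is {F, E, C}; F is listed earlier → F.
Now E and C have their prerequisites met. E is listed earlier, so E next.
C needed D, now all done → C.

B, D, A, F, E, C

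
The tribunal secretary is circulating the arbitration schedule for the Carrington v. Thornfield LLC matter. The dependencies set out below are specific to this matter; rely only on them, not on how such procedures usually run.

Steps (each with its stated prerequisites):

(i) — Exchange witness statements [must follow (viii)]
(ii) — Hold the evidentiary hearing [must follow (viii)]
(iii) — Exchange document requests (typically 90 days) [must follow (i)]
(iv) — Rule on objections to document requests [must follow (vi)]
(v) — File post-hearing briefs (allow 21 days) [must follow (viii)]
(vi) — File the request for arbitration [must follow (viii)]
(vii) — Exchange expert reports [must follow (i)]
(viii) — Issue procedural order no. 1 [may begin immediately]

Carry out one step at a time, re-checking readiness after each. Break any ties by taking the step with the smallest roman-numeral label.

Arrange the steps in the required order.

(viii), (i), (ii), (iii), (v), (vi), (iv), (vii)

Only (viii) has no prerequisites, so it is first.
Ready: (i), (ii), (v) and (vi). (i) has the earlier label → (i).
(iii) and (vii) now also ready, so the ready set is {(ii), (iii), (v), (vi), (vii)}; (ii) has the earlier label → (ii).
(iii), (v), (vi) and (vii) are all available; (iii) has the earlier label → (iii).
(v), (vi) and (vii) are all available; (v) has the earlier label → (v).
(vi) and (vii) are both available; (vi) has the earlier label → (vi).
Now (iv) and (vii) have their prerequisites met. (iv) has the earlier label, so (iv) next.
That leaves (vii) as the only ready step → (vii).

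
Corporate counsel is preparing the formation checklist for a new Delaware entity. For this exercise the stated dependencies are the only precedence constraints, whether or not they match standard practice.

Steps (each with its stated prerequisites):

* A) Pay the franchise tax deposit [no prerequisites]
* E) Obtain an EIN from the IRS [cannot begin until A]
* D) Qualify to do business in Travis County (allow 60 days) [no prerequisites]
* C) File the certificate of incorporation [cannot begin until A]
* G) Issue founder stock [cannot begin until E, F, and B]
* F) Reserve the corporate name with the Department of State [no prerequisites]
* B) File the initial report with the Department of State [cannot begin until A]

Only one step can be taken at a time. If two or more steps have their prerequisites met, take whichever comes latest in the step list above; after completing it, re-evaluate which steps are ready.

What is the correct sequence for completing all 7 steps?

F, D and A have no prerequisites; F is listed later, so F is first.
Ready: D and A. D is listed later → D.
That leaves A as the only ready step → A.
Ready: B, C and E. B is listed later → B.
Now C and E have their prerequisites met. C is listed later, so C next.
E needed A, now all done → E.
G is the only step now ready → G.

F, D, A, B, C, E, G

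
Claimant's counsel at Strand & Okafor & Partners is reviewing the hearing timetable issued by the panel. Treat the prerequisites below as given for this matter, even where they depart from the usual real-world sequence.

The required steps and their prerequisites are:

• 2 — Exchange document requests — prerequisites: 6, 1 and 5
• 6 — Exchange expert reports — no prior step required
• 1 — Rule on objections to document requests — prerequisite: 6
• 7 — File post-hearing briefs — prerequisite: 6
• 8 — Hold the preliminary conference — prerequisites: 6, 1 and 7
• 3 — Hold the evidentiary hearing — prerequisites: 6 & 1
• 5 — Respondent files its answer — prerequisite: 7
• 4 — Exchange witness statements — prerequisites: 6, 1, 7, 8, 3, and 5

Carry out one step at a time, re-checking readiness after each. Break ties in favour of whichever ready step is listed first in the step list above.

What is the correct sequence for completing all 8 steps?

6, 1, 7, 8, 3, 5, 2, 4

6 is the only step with nothing outstanding, so it goes first.
Now 1 and 7 have their prerequisites met. 1 is listed earlier, so 1 next.
Ready: 7 and 3. 7 is listed earlier → 7.
8 and 5 now also ready, so the ready set is {8, 3, 5}; 8 is listed earlier → 8.
3 and 5 are both available; 3 is listed earlier → 3.
5 needed 7, now all done → 5.
Now 2 and 4 have their prerequisites met. 2 is listed earlier, so 2 next.
That leaves 4 as the only ready step → 4.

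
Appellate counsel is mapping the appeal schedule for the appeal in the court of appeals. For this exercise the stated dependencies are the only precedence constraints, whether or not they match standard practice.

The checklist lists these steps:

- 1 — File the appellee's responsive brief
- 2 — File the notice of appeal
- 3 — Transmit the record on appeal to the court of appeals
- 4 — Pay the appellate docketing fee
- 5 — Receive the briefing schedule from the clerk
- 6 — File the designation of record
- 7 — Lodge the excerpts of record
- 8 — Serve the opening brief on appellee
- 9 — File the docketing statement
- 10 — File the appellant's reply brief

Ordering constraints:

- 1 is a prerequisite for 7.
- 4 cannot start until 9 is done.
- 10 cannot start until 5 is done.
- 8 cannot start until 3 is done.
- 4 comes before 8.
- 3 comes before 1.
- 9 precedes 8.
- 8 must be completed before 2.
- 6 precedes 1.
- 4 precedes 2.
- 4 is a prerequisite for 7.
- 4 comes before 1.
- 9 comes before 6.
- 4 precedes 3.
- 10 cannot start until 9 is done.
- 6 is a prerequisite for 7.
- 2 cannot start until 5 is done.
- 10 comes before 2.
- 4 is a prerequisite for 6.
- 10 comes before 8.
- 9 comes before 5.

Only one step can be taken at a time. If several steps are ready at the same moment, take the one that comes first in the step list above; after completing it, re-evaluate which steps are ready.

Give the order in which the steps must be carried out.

9 → 4 → 3 → 5 → 6 → 1 → 7 → 10 → 8 → 2

Only 9 has no prerequisites, so it is first.
4 and 5 are both available; 4 is listed earlier → 4.
3 and 6 now also ready, so the ready set is {3, 5, 6}; 3 is listed earlier → 3.
Ready: 5 and 6. 5 is listed earlier → 5.
10 now also ready, so the ready set is {6, 10}; 6 is listed earlier → 6.
1 and 10 are both available; 1 is listed earlier → 1.
Ready: 7 and 10. 7 is listed earlier → 7.
Next only 10 has its prerequisites met → 10.
That leaves 8 as the only ready step → 8.
2 needed 4, 5, 8 and 10, now all done → 2.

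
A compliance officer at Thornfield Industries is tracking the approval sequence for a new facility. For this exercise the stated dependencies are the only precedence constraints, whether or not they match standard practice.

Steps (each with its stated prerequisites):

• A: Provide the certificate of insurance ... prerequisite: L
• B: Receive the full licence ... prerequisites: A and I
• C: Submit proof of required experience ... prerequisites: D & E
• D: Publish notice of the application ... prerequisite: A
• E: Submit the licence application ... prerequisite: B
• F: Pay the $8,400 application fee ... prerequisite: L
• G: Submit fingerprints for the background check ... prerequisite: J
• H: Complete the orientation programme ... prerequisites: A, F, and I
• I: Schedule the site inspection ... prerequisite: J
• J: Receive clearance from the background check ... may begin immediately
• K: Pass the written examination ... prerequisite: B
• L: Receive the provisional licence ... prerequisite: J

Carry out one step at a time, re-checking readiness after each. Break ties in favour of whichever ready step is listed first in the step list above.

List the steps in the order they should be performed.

J has no prerequisites → J first.
G, I and L are all available; G is listed earlier → G.
Ready: I and L. I is listed earlier → I.
L needed J, now all done → L.
A and F are both available; A is listed earlier → A.
B and D now also ready, so the ready set is {B, D, F}; B is listed earlier → B.
D, E, F and K are all available; D is listed earlier → D.
Ready: E, F and K. E is listed earlier → E.
C, F and K are all available; C is listed earlier → C.
Now F and K have their prerequisites met. F is listed earlier, so F next.
H and K are both available; H is listed earlier → H.
K needed B, now all done → K.

J → G → I → L → A → B → D → E → C → F → H → K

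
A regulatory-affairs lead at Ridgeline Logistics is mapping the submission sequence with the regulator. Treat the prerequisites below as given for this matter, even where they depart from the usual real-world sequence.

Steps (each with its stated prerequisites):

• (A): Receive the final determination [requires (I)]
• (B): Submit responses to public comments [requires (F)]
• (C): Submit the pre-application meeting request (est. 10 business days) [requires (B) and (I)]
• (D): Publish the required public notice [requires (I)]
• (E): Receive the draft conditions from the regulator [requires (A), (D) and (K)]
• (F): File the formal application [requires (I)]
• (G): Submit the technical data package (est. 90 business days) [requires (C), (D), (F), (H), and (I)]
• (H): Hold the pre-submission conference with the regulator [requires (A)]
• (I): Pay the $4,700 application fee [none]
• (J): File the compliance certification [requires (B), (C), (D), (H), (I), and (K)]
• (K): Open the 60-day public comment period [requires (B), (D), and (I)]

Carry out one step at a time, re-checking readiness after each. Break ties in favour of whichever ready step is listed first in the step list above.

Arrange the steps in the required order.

Only (I) has no prerequisites, so it is first.
Ready: (A), (D) and (F). (A) is listed earlier → (A).
Now (D), (F) and (H) have their prerequisites met. (D) is listed earlier, so (D) next.
Ready: (F) and (H). (F) is listed earlier → (F).
Ready: (B) and (H). (B) is listed earlier → (B).
Now (C), (H) and (K) have their prerequisites met. (C) is listed earlier, so (C) next.
(H) and (K) are both available; (H) is listed earlier → (H).
Ready: (G) and (K). (G) is listed earlier → (G).
That leaves (K) as the only ready step → (K).
Ready: (E) and (J). (E) is listed earlier → (E).
(J) needed (B), (C), (D), (H), (I) and (K), now all done → (J).

(I) (A) (D) (F) (B) (C) (H) (G) (K) (E) (J)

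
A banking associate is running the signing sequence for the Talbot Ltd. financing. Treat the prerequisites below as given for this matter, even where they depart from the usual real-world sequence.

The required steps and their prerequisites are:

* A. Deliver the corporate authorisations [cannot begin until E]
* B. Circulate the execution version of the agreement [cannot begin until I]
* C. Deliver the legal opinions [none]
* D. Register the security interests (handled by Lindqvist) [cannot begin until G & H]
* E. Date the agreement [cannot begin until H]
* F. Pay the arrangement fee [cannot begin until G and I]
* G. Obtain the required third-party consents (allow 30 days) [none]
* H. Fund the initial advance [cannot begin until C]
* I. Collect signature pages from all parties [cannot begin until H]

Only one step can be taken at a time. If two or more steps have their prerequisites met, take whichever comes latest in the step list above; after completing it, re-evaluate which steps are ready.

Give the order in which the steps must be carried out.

G and C have no prerequisites; G is listed later, so G is first.
Next only C has its prerequisites met → C.
Next only H has its prerequisites met → H.
Now I, E and D have their prerequisites met. I is listed later, so I next.
F and B now also ready, so the ready set is {F, E, D, B}; F is listed later → F.
Now E, D and B have their prerequisites met. E is listed later, so E next.
D, B and A are all available; D is listed later → D.
B and A are both available; B is listed later → B.
A is the only step now ready → A.

G, C, H, I, F, E, D, B, A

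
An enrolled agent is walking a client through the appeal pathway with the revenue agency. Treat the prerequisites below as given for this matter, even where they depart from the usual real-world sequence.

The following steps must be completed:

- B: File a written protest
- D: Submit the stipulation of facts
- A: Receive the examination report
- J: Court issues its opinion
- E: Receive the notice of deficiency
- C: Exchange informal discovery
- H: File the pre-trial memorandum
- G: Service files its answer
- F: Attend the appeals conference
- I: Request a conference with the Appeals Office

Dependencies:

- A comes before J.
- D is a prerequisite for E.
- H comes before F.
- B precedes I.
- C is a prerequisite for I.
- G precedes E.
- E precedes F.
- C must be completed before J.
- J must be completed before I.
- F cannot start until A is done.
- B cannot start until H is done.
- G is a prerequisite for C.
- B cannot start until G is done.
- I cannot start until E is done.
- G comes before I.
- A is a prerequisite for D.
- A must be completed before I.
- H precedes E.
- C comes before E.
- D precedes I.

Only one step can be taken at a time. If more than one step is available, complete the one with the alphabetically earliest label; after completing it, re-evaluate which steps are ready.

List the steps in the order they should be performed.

Nothing is required for A, G and H. A has the earlier label → A first.
D now also ready, so the ready set is {D, G, H}; D has the earlier label → D.
Ready: G and H. G has the earlier label → G.
C now also ready, so the ready set is {C, H}; C has the earlier label → C.
J now also ready, so the ready set is {H, J}; H has the earlier label → H.
B and E now also ready, so the ready set is {B, E, J}; B has the earlier label → B.
Ready: E and J. E has the earlier label → E.
Ready: F and J. F has the earlier label → F.
Next only J has its prerequisites met → J.
I needed A, B, C, D, E, G and J, now all done → I.

A, D, G, C, H, B, E, F, J, I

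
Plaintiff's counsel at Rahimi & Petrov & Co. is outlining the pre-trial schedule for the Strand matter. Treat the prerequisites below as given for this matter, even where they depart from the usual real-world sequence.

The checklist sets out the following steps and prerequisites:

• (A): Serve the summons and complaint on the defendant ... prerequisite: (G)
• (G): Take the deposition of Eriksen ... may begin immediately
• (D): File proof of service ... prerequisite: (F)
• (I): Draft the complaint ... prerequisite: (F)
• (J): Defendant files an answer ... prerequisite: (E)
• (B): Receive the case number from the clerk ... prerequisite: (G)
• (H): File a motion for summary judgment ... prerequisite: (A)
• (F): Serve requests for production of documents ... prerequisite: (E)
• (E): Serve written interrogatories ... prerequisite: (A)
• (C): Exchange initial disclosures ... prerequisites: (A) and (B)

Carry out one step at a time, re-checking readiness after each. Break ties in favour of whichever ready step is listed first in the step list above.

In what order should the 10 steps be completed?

(G), (A), (B), (H), (E), (J), (F), (D), (I), (C)

(G) has no prerequisites → (G) first.
Now (A) and (B) have their prerequisites met. (A) is listed earlier, so (A) next.
Ready: (B), (H) and (E). (B) is listed earlier → (B).
(C) now also ready, so the ready set is {(H), (E), (C)}; (H) is listed earlier → (H).
Now (E) and (C) have their prerequisites met. (E) is listed earlier, so (E) next.
Ready: (J), (F) and (C). (J) is listed earlier → (J).
Ready: (F) and (C). (F) is listed earlier → (F).
(D) and (I) now also ready, so the ready set is {(D), (I), (C)}; (D) is listed earlier → (D).
Ready: (I) and (C). (I) is listed earlier → (I).
(C) needed (A) and (B), now all done → (C).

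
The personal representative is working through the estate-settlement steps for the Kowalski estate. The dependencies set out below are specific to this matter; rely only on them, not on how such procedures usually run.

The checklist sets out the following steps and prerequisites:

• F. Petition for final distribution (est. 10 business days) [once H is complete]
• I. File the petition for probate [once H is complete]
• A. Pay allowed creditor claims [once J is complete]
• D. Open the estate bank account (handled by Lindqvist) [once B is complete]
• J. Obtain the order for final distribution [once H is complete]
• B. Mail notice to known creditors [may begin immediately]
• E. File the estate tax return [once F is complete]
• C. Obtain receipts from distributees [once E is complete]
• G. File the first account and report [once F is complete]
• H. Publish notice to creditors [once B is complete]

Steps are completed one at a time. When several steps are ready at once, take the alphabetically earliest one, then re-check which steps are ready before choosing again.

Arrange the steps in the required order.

B, D, H, F, E, C, G, I, J, A

Only B has no prerequisites, so it is first.
D and H are both available; D has the earlier label → D.
Next only H has its prerequisites met → H.
Now F, I and J have their prerequisites met. F has the earlier label, so F next.
E and G now also ready, so the ready set is {E, G, I, J}; E has the earlier label → E.
C, G, I and J are all available; C has the earlier label → C.
Now G, I and J have their prerequisites met. G has the earlier label, so G next.
Ready: I and J. I has the earlier label → I.
Next only J has its prerequisites met → J.
Next only A has its prerequisites met → A.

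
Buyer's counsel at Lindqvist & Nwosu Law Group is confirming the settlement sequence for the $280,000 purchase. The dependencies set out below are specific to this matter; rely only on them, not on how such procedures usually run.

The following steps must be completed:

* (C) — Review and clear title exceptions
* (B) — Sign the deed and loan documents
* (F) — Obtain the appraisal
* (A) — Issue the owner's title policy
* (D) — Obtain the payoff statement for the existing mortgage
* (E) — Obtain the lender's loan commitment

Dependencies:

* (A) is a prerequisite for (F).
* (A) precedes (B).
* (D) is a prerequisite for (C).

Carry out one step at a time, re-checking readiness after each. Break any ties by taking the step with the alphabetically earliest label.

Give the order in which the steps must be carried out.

(A), (D) and (E) have no prerequisites; (A) has the earlier label, so (A) is first.
(B) and (F) now also ready, so the ready set is {(B), (D), (E), (F)}; (B) has the earlier label → (B).
Now (D), (E) and (F) have their prerequisites met. (D) has the earlier label, so (D) next.
(C), (E) and (F) are all available; (C) has the earlier label → (C).
(E) and (F) are both available; (E) has the earlier label → (E).
(F) needed (A), now all done → (F).

(A), (B), (D), (C), (E), (F)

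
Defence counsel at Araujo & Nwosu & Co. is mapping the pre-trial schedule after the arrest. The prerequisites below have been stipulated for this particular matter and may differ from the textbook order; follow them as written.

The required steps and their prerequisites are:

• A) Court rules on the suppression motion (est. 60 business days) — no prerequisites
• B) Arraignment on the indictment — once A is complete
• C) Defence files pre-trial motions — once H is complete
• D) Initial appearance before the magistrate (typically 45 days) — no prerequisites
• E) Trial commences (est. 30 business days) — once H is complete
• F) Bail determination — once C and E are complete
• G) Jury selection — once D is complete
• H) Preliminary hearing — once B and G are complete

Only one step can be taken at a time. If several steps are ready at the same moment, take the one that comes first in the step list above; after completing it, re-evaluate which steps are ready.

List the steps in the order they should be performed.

A B D G H C E F

Nothing is required for A and D. A is listed earlier → A first.
B now also ready, so the ready set is {B, D}; B is listed earlier → B.
D is the only step now ready → D.
G needed D, now all done → G.
Next only H has its prerequisites met → H.
Now C and E have their prerequisites met. C is listed earlier, so C next.
That leaves E as the only ready step → E.
F needed C and E, now all done → F.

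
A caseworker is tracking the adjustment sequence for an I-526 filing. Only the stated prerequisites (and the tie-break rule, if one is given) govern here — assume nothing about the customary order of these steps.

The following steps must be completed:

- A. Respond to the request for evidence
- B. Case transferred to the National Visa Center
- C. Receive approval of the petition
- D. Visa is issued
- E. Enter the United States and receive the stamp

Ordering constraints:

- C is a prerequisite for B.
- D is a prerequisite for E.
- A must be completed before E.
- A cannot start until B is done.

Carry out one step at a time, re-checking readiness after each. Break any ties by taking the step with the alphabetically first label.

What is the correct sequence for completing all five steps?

Nothing is required for C and D. C has the earlier label → C first.
B and D are both available; B has the earlier label → B.
A and D are both available; A has the earlier label → A.
D is the only step now ready → D.
Next only E has its prerequisites met → E.

C, B, A, D, E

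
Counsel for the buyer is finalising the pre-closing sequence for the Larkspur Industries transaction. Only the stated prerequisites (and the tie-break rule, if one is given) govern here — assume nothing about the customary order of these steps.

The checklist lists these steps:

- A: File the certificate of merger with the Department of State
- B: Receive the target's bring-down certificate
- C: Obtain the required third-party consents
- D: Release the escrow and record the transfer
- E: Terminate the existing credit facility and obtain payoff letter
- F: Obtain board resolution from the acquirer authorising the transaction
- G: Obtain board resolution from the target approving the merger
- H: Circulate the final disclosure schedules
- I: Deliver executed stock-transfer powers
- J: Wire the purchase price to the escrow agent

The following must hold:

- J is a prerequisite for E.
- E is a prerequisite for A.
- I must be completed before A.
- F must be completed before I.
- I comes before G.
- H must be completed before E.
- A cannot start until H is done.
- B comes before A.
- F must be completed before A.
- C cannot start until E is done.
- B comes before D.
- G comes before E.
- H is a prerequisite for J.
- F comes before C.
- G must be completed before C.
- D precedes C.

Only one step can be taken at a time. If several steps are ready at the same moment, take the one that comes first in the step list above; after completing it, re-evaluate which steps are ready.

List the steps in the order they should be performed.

B, D, F, H, I, G, J, E, A, C

Nothing is required for B, F and H. B is listed earlier → B first.
D now also ready, so the ready set is {D, F, H}; D is listed earlier → D.
F and H are both available; F is listed earlier → F.
I now also ready, so the ready set is {H, I}; H is listed earlier → H.
J now also ready, so the ready set is {I, J}; I is listed earlier → I.
Now G and J have their prerequisites met. G is listed earlier, so G next.
That leaves J as the only ready step → J.
E is the only step now ready → E.
Ready: A and C. A is listed earlier → A.
C needed D, E, F and G, now all done → C.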